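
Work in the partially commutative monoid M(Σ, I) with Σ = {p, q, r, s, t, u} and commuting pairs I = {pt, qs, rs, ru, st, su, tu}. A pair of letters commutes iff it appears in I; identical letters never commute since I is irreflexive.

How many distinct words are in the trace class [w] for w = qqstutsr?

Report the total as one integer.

#0=q has no predecessor
#1=q depends on [0:q]
#2=s has no predecessor
#3=t depends on [1:q]
#4=u depends on [1:q]
#5=t depends on [3:t]
#6=s depends on [2:s]
#7=r depends on [5:t]
sources: [0:q, 2:s]
N(rest) = Σ N(rest − s) over sources s of rest; N(one piece) = 1:
  size 1 → [4]=1  [6]=1  [7]=1
  size 2 → [2,6]=1  [4,6]=2  [4,7]=2  [5,7]=1  [6,7]=2
  size 3 → [2,4,6]=3  [2,6,7]=3  [3,5,7]=1  [4,5,7]=3  [4,6,7]=6  [5,6,7]=3
  size 4 → [2,4,6,7]=12  [2,5,6,7]=6  [3,4,5,7]=4  [3,5,6,7]=4  [4,5,6,7]=12
  size 5 → [1,3,4,5,7]=4  [2,3,5,6,7]=10  [2,4,5,6,7]=30  [3,4,5,6,7]=20
  size 6 → [0,1,3,4,5,7]=4  [1,3,4,5,6,7]=24  [2,3,4,5,6,7]=60
  first=0(q) contributes 84
  first=2(s) contributes 28
|[w]| = 112

112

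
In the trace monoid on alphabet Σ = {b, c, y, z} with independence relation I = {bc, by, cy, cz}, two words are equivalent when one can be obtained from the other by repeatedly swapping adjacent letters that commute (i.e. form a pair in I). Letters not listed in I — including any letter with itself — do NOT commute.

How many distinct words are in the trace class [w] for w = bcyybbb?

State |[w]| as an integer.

piece 0:b — minimal
piece 1:c — minimal
piece 2:y — minimal
piece 3:y rests on {2:y}
piece 4:b rests on {0:b}
piece 5:b rests on {4:b}
piece 6:b rests on {5:b}
minimal pieces: {0:b, 1:c, 2:y}
ways to finish when only these pieces remain (= sum over removing one remaining piece with nothing left below it):
  1 left: {1}→1  {3}→1  {6}→1
  2 left: {1,3}→2  {1,6}→2  {2,3}→1  {3,6}→2  {5,6}→1
  3 left: {1,2,3}→3  {1,3,6}→6  {1,5,6}→3  {2,3,6}→3  {3,5,6}→3  {4,5,6}→1
  4 left: {0,4,5,6}→1  {1,2,3,6}→12  {1,3,5,6}→12  {1,4,5,6}→4  {2,3,5,6}→6  {3,4,5,6}→4
  5 left: {0,1,4,5,6}→5  {0,3,4,5,6}→5  {1,2,3,5,6}→30  {1,3,4,5,6}→20  {2,3,4,5,6}→10
  placing 0:b first → 60 extensions
  placing 1:c first → 15 extensions
  placing 2:y first → 30 extensions
total linear extensions = 105

105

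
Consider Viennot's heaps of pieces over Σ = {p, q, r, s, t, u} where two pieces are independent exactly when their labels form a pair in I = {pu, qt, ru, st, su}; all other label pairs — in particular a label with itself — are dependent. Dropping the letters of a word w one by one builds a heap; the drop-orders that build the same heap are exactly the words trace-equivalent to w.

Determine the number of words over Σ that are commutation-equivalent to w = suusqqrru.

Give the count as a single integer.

18

piece 0:s — minimal
piece 1:u — minimal
piece 2:u rests on {1:u}
piece 3:s rests on {0:s}
piece 4:q rests on {2:u, 3:s}
piece 5:q rests on {4:q}
piece 6:r rests on {5:q}
piece 7:r rests on {6:r}
piece 8:u rests on {5:q}
minimal pieces: {0:s, 1:u}
ways to finish when only these pieces remain (= sum over removing one remaining piece with nothing left below it):
  1 left: {7}→1  {8}→1
  2 left: {6,7}→1  {7,8}→2
  3 left: {6,7,8}→3
  4 left: {5,6,7,8}→3
  5 left: {4,5,6,7,8}→3
  6 left: {2,4,5,6,7,8}→3  {3,4,5,6,7,8}→3
  7 left: {0,3,4,5,6,7,8}→3  {1,2,4,5,6,7,8}→3  {2,3,4,5,6,7,8}→6
  placing 0:s first → 9 extensions
  placing 1:u first → 9 extensions
total linear extensions = 18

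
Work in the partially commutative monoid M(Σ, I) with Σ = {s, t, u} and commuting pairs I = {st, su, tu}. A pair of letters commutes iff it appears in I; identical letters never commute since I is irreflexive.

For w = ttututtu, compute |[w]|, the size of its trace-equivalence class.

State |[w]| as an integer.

56

#0=t has no predecessor
#1=t depends on [0:t]
#2=u has no predecessor
#3=t depends on [1:t]
#4=u depends on [2:u]
#5=t depends on [3:t]
#6=t depends on [5:t]
#7=u depends on [4:u]
sources: [0:t, 2:u]
N(rest) = Σ N(rest − s) over sources s of rest; N(one piece) = 1:
  size 1 → [6]=1  [7]=1
  size 2 → [4,7]=1  [5,6]=1  [6,7]=2
  size 3 → [2,4,7]=1  [3,5,6]=1  [4,6,7]=3  [5,6,7]=3
  size 4 → [1,3,5,6]=1  [2,4,6,7]=4  [3,5,6,7]=4  [4,5,6,7]=6
  size 5 → [0,1,3,5,6]=1  [1,3,5,6,7]=5  [2,4,5,6,7]=10  [3,4,5,6,7]=10
  size 6 → [0,1,3,5,6,7]=6  [1,3,4,5,6,7]=15  [2,3,4,5,6,7]=20
  first=0(t) contributes 35
  first=2(u) contributes 21
|[w]| = 56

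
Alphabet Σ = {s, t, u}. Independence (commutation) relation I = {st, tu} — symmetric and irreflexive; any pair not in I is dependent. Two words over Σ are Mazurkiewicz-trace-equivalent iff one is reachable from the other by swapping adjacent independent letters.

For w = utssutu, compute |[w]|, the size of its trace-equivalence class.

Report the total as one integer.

21

piece 0:u — minimal
piece 1:t — minimal
piece 2:s rests on {0:u}
piece 3:s rests on {2:s}
piece 4:u rests on {3:s}
piece 5:t rests on {1:t}
piece 6:u rests on {4:u}
minimal pieces: {0:u, 1:t}
ways to finish when only these pieces remain (= sum over removing one remaining piece with nothing left below it):
  1 left: {5}→1  {6}→1
  2 left: {1,5}→1  {4,6}→1  {5,6}→2
  3 left: {1,5,6}→3  {3,4,6}→1  {4,5,6}→3
  4 left: {1,4,5,6}→6  {2,3,4,6}→1  {3,4,5,6}→4
  5 left: {0,2,3,4,6}→1  {1,3,4,5,6}→10  {2,3,4,5,6}→5
  placing 0:u first → 15 extensions
  placing 1:t first → 6 extensions
total linear extensions = 21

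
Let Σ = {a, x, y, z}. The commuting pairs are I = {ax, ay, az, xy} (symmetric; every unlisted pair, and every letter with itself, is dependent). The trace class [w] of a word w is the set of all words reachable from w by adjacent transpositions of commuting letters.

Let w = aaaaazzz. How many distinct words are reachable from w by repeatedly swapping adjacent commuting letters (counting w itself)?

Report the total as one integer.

piece 0:a — minimal
piece 1:a rests on {0:a}
piece 2:a rests on {1:a}
piece 3:a rests on {2:a}
piece 4:a rests on {3:a}
piece 5:z — minimal
piece 6:z rests on {5:z}
piece 7:z rests on {6:z}
minimal pieces: {0:a, 5:z}
ways to finish when only these pieces remain (= sum over removing one remaining piece with nothing left below it):
  1 left: {4}→1  {7}→1
  2 left: {3,4}→1  {4,7}→2  {6,7}→1
  3 left: {2,3,4}→1  {3,4,7}→3  {4,6,7}→3  {5,6,7}→1
  4 left: {1,2,3,4}→1  {2,3,4,7}→4  {3,4,6,7}→6  {4,5,6,7}→4
  5 left: {0,1,2,3,4}→1  {1,2,3,4,7}→5  {2,3,4,6,7}→10  {3,4,5,6,7}→10
  6 left: {0,1,2,3,4,7}→6  {1,2,3,4,6,7}→15  {2,3,4,5,6,7}→20
  placing 0:a first → 35 extensions
  placing 5:z first → 21 extensions
total linear extensions = 56

56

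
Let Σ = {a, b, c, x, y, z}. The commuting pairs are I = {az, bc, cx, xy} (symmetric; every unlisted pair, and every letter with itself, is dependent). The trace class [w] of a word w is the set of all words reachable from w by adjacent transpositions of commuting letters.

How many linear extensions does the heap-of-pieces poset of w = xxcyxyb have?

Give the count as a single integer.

20

piece 0:x — minimal
piece 1:x rests on {0:x}
piece 2:c — minimal
piece 3:y rests on {2:c}
piece 4:x rests on {1:x}
piece 5:y rests on {3:y}
piece 6:b rests on {4:x, 5:y}
minimal pieces: {0:x, 2:c}
ways to finish when only these pieces remain (= sum over removing one remaining piece with nothing left below it):
  1 left: {6}→1
  2 left: {4,6}→1  {5,6}→1
  3 left: {1,4,6}→1  {3,5,6}→1  {4,5,6}→2
  4 left: {0,1,4,6}→1  {1,4,5,6}→3  {2,3,5,6}→1  {3,4,5,6}→3
  5 left: {0,1,4,5,6}→4  {1,3,4,5,6}→6  {2,3,4,5,6}→4
  placing 0:x first → 10 extensions
  placing 2:c first → 10 extensions
total linear extensions = 20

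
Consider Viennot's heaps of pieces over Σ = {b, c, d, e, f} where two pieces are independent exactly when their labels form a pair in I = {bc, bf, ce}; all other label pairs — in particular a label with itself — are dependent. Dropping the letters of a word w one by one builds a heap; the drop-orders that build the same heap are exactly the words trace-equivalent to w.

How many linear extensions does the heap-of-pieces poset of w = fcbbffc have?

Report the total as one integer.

0(f) covers ∅
1(c) covers 0:f
2(b) covers ∅
3(b) covers 2:b
4(f) covers 1:c
5(f) covers 4:f
6(c) covers 5:f
floor of heap: 0:f, 2:b
completions by unplaced set U, small U first (add the entries for U minus each lowest piece of U):
  |U|=1: {3}:1  {6}:1
  |U|=2: {2,3}:1  {3,6}:2  {5,6}:1
  |U|=3: {2,3,6}:3  {3,5,6}:3  {4,5,6}:1
  |U|=4: {1,4,5,6}:1  {2,3,5,6}:6  {3,4,5,6}:4
  |U|=5: {0,1,4,5,6}:1  {1,3,4,5,6}:5  {2,3,4,5,6}:10
  start at 0(f): 15
  start at 2(b): 6
sum over floor = 21

21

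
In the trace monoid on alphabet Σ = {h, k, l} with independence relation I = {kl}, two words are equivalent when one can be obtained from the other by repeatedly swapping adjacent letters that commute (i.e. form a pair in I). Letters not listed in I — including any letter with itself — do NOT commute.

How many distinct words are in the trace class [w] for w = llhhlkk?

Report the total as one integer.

3

0(l) covers ∅
1(l) covers 0:l
2(h) covers 1:l
3(h) covers 2:h
4(l) covers 3:h
5(k) covers 3:h
6(k) covers 5:k
floor of heap: 0:l
completions by unplaced set U, small U first (add the entries for U minus each lowest piece of U):
  |U|=1: {4}:1  {6}:1
  |U|=2: {4,6}:2  {5,6}:1
  |U|=3: {4,5,6}:3
  |U|=4: {3,4,5,6}:3
  |U|=5: {2,3,4,5,6}:3
  start at 0(l): 3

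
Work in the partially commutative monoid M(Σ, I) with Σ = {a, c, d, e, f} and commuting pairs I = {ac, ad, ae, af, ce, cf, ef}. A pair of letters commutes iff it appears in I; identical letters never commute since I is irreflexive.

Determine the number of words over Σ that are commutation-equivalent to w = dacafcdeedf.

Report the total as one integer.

#0=d has no predecessor
#1=a has no predecessor
#2=c depends on [0:d]
#3=a depends on [1:a]
#4=f depends on [0:d]
#5=c depends on [2:c]
#6=d depends on [4:f, 5:c]
#7=e depends on [6:d]
#8=e depends on [7:e]
#9=d depends on [8:e]
#10=f depends on [9:d]
sources: [0:d, 1:a]
N(rest) = Σ N(rest − s) over sources s of rest; N(one piece) = 1:
  size 1 → [3]=1  [10]=1
  size 2 → [1,3]=1  [3,10]=2  [9,10]=1
  size 3 → [1,3,10]=3  [3,9,10]=3  [8,9,10]=1
  size 4 → [1,3,9,10]=6  [3,8,9,10]=4  [7,8,9,10]=1
  size 5 → [1,3,8,9,10]=10  [3,7,8,9,10]=5  [6,7,8,9,10]=1
  size 6 → [1,3,7,8,9,10]=15  [3,6,7,8,9,10]=6  [4,6,7,8,9,10]=1  [5,6,7,8,9,10]=1
  size 7 → [1,3,6,7,8,9,10]=21  [2,5,6,7,8,9,10]=1  [3,4,6,7,8,9,10]=7  [3,5,6,7,8,9,10]=7  [4,5,6,7,8,9,10]=2
  size 8 → [1,3,4,6,7,8,9,10]=28  [1,3,5,6,7,8,9,10]=28  [2,3,5,6,7,8,9,10]=8  [2,4,5,6,7,8,9,10]=3  [3,4,5,6,7,8,9,10]=16
  size 9 → [0,2,4,5,6,7,8,9,10]=3  [1,2,3,5,6,7,8,9,10]=36  [1,3,4,5,6,7,8,9,10]=72  [2,3,4,5,6,7,8,9,10]=27
  first=0(d) contributes 135
  first=1(a) contributes 30
|[w]| = 165

165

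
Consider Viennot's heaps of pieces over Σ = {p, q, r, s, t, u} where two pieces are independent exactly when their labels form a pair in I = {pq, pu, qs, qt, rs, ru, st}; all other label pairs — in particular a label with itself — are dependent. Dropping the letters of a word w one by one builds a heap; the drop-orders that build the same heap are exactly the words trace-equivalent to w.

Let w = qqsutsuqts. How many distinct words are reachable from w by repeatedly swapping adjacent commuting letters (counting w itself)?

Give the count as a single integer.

drop 0:q onto floor
drop 1:q onto {0:q}
drop 2:s onto floor
drop 3:u onto {1:q, 2:s}
drop 4:t onto {3:u}
drop 5:s onto {3:u}
drop 6:u onto {4:t, 5:s}
drop 7:q onto {6:u}
drop 8:t onto {6:u}
drop 9:s onto {6:u}
ground layer = {0:q, 2:s}
drop-orders for the pieces not yet dropped (sum over which currently-grounded one goes next):
  1 to go: {7} 1  {8} 1  {9} 1
  2 to go: {7,8} 2  {7,9} 2  {8,9} 2
  3 to go: {7,8,9} 6
  4 to go: {6,7,8,9} 6
  5 to go: {4,6,7,8,9} 6  {5,6,7,8,9} 6
  6 to go: {4,5,6,7,8,9} 12
  7 to go: {3,4,5,6,7,8,9} 12
  8 to go: {1,3,4,5,6,7,8,9} 12  {2,3,4,5,6,7,8,9} 12
  if 0:q drops first: 24 orders
  if 2:s drops first: 12 orders
heap linearizations: 36

36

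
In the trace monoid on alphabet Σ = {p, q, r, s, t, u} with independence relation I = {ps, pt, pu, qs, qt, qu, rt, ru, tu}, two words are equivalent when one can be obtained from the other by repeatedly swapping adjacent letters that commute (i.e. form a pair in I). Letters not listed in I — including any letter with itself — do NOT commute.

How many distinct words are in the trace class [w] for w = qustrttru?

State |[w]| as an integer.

drop 0:q onto floor
drop 1:u onto floor
drop 2:s onto {1:u}
drop 3:t onto {2:s}
drop 4:r onto {0:q, 2:s}
drop 5:t onto {3:t}
drop 6:t onto {5:t}
drop 7:r onto {4:r}
drop 8:u onto {2:s}
ground layer = {0:q, 1:u}
drop-orders for the pieces not yet dropped (sum over which currently-grounded one goes next):
  1 to go: {6} 1  {7} 1  {8} 1
  2 to go: {4,7} 1  {5,6} 1  {6,7} 2  {6,8} 2  {7,8} 2
  3 to go: {0,4,7} 1  {3,5,6} 1  {4,6,7} 3  {4,7,8} 3  {5,6,7} 3  {5,6,8} 3  {6,7,8} 6
  4 to go: {0,4,6,7} 4  {0,4,7,8} 4  {3,5,6,7} 4  {3,5,6,8} 4  {4,5,6,7} 6  {4,6,7,8} 12  {5,6,7,8} 12
  5 to go: {0,4,5,6,7} 10  {0,4,6,7,8} 20  {3,4,5,6,7} 10  {3,5,6,7,8} 20  {4,5,6,7,8} 30
  6 to go: {0,3,4,5,6,7} 20  {0,4,5,6,7,8} 60  {3,4,5,6,7,8} 60
  7 to go: {0,3,4,5,6,7,8} 140  {2,3,4,5,6,7,8} 60
  if 0:q drops first: 60 orders
  if 1:u drops first: 200 orders
heap linearizations: 260

260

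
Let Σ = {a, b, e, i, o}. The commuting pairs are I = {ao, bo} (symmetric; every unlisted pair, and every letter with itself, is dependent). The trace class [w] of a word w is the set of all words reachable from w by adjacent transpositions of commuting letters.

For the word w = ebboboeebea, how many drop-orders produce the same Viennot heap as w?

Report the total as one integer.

piece 0:e — minimal
piece 1:b rests on {0:e}
piece 2:b rests on {1:b}
piece 3:o rests on {0:e}
piece 4:b rests on {2:b}
piece 5:o rests on {3:o}
piece 6:e rests on {4:b, 5:o}
piece 7:e rests on {6:e}
piece 8:b rests on {7:e}
piece 9:e rests on {8:b}
piece 10:a rests on {9:e}
minimal pieces: {0:e}
ways to finish when only these pieces remain (= sum over removing one remaining piece with nothing left below it):
  1 left: {10}→1
  2 left: {9,10}→1
  3 left: {8,9,10}→1
  4 left: {7,8,9,10}→1
  5 left: {6,7,8,9,10}→1
  6 left: {4,6,7,8,9,10}→1  {5,6,7,8,9,10}→1
  7 left: {2,4,6,7,8,9,10}→1  {3,5,6,7,8,9,10}→1  {4,5,6,7,8,9,10}→2
  8 left: {1,2,4,6,7,8,9,10}→1  {2,4,5,6,7,8,9,10}→3  {3,4,5,6,7,8,9,10}→3
  9 left: {1,2,4,5,6,7,8,9,10}→4  {2,3,4,5,6,7,8,9,10}→6
  placing 0:e first → 10 extensions

10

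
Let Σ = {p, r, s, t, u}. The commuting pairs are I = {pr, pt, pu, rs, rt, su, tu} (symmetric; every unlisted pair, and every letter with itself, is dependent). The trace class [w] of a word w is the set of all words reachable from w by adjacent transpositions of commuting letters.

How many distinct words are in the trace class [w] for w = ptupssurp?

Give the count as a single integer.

drop 0:p onto floor
drop 1:t onto floor
drop 2:u onto floor
drop 3:p onto {0:p}
drop 4:s onto {1:t, 3:p}
drop 5:s onto {4:s}
drop 6:u onto {2:u}
drop 7:r onto {6:u}
drop 8:p onto {5:s}
ground layer = {0:p, 1:t, 2:u}
drop-orders for the pieces not yet dropped (sum over which currently-grounded one goes next):
  1 to go: {7} 1  {8} 1
  2 to go: {5,8} 1  {6,7} 1  {7,8} 2
  3 to go: {2,6,7} 1  {4,5,8} 1  {5,7,8} 3  {6,7,8} 3
  4 to go: {1,4,5,8} 1  {2,6,7,8} 4  {3,4,5,8} 1  {4,5,7,8} 4  {5,6,7,8} 6
  5 to go: {0,3,4,5,8} 1  {1,3,4,5,8} 2  {1,4,5,7,8} 5  {2,5,6,7,8} 10  {3,4,5,7,8} 5  {4,5,6,7,8} 10
  6 to go: {0,1,3,4,5,8} 3  {0,3,4,5,7,8} 6  {1,3,4,5,7,8} 12  {1,4,5,6,7,8} 15  {2,4,5,6,7,8} 20  {3,4,5,6,7,8} 15
  7 to go: {0,1,3,4,5,7,8} 21  {0,3,4,5,6,7,8} 21  {1,2,4,5,6,7,8} 35  {1,3,4,5,6,7,8} 42  {2,3,4,5,6,7,8} 35
  if 0:p drops first: 112 orders
  if 1:t drops first: 56 orders
  if 2:u drops first: 84 orders
heap linearizations: 252

252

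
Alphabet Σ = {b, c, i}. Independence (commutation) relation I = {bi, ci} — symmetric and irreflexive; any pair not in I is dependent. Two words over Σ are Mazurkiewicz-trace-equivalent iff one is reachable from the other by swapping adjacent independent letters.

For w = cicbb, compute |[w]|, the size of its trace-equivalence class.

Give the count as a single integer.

#0=c has no predecessor
#1=i has no predecessor
#2=c depends on [0:c]
#3=b depends on [2:c]
#4=b depends on [3:b]
sources: [0:c, 1:i]
N(rest) = Σ N(rest − s) over sources s of rest; N(one piece) = 1:
  size 1 → [1]=1  [4]=1
  size 2 → [1,4]=2  [3,4]=1
  size 3 → [1,3,4]=3  [2,3,4]=1
  first=0(c) contributes 4
  first=1(i) contributes 1
|[w]| = 5

5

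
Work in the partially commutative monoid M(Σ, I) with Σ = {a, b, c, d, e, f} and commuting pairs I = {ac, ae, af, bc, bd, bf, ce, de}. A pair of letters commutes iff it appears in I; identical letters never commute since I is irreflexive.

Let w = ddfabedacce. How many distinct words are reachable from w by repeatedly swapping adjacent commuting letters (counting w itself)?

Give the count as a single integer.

225

drop 0:d onto floor
drop 1:d onto {0:d}
drop 2:f onto {1:d}
drop 3:a onto {1:d}
drop 4:b onto {3:a}
drop 5:e onto {2:f, 4:b}
drop 6:d onto {2:f, 3:a}
drop 7:a onto {4:b, 6:d}
drop 8:c onto {6:d}
drop 9:c onto {8:c}
drop 10:e onto {5:e}
ground layer = {0:d}
drop-orders for the pieces not yet dropped (sum over which currently-grounded one goes next):
  1 to go: {7} 1  {9} 1  {10} 1
  2 to go: {5,10} 1  {7,9} 2  {7,10} 2  {8,9} 1  {9,10} 2
  3 to go: {5,7,10} 3  {5,9,10} 3  {7,8,9} 3  {7,9,10} 6  {8,9,10} 3
  4 to go: {4,5,7,10} 3  {5,7,9,10} 12  {5,8,9,10} 6  {6,7,8,9} 3  {7,8,9,10} 12
  5 to go: {4,5,7,9,10} 15  {5,7,8,9,10} 30  {6,7,8,9,10} 15
  6 to go: {4,5,7,8,9,10} 45  {5,6,7,8,9,10} 45
  7 to go: {2,5,6,7,8,9,10} 45  {4,5,6,7,8,9,10} 90
  8 to go: {2,4,5,6,7,8,9,10} 135  {3,4,5,6,7,8,9,10} 90
  9 to go: {2,3,4,5,6,7,8,9,10} 225
  if 0:d drops first: 225 orders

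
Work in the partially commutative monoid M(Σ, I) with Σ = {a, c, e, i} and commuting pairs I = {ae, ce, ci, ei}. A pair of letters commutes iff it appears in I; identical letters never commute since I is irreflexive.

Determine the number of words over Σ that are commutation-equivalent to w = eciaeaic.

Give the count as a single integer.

#0=e has no predecessor
#1=c has no predecessor
#2=i has no predecessor
#3=a depends on [1:c, 2:i]
#4=e depends on [0:e]
#5=a depends on [3:a]
#6=i depends on [5:a]
#7=c depends on [5:a]
sources: [0:e, 1:c, 2:i]
N(rest) = Σ N(rest − s) over sources s of rest; N(one piece) = 1:
  size 1 → [4]=1  [6]=1  [7]=1
  size 2 → [0,4]=1  [4,6]=2  [4,7]=2  [6,7]=2
  size 3 → [0,4,6]=3  [0,4,7]=3  [4,6,7]=6  [5,6,7]=2
  size 4 → [0,4,6,7]=12  [3,5,6,7]=2  [4,5,6,7]=8
  size 5 → [0,4,5,6,7]=20  [1,3,5,6,7]=2  [2,3,5,6,7]=2  [3,4,5,6,7]=10
  size 6 → [0,3,4,5,6,7]=30  [1,2,3,5,6,7]=4  [1,3,4,5,6,7]=12  [2,3,4,5,6,7]=12
  first=0(e) contributes 28
  first=1(c) contributes 42
  first=2(i) contributes 42
|[w]| = 112

112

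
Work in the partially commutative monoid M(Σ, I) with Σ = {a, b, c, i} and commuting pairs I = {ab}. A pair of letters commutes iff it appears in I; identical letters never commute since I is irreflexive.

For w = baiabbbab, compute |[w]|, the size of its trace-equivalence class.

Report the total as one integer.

30

drop 0:b onto floor
drop 1:a onto floor
drop 2:i onto {0:b, 1:a}
drop 3:a onto {2:i}
drop 4:b onto {2:i}
drop 5:b onto {4:b}
drop 6:b onto {5:b}
drop 7:a onto {3:a}
drop 8:b onto {6:b}
ground layer = {0:b, 1:a}
drop-orders for the pieces not yet dropped (sum over which currently-grounded one goes next):
  1 to go: {7} 1  {8} 1
  2 to go: {3,7} 1  {6,8} 1  {7,8} 2
  3 to go: {3,7,8} 3  {5,6,8} 1  {6,7,8} 3
  4 to go: {3,6,7,8} 6  {4,5,6,8} 1  {5,6,7,8} 4
  5 to go: {3,5,6,7,8} 10  {4,5,6,7,8} 5
  6 to go: {3,4,5,6,7,8} 15
  7 to go: {2,3,4,5,6,7,8} 15
  if 0:b drops first: 15 orders
  if 1:a drops first: 15 orders
heap linearizations: 30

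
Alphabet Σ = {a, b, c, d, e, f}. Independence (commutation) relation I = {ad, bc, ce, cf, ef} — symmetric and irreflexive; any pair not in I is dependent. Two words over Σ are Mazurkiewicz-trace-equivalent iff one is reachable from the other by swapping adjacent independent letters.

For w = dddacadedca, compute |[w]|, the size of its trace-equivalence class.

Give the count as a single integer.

8

piece 0:d — minimal
piece 1:d rests on {0:d}
piece 2:d rests on {1:d}
piece 3:a — minimal
piece 4:c rests on {2:d, 3:a}
piece 5:a rests on {4:c}
piece 6:d rests on {4:c}
piece 7:e rests on {5:a, 6:d}
piece 8:d rests on {7:e}
piece 9:c rests on {8:d}
piece 10:a rests on {9:c}
minimal pieces: {0:d, 3:a}
ways to finish when only these pieces remain (= sum over removing one remaining piece with nothing left below it):
  1 left: {10}→1
  2 left: {9,10}→1
  3 left: {8,9,10}→1
  4 left: {7,8,9,10}→1
  5 left: {5,7,8,9,10}→1  {6,7,8,9,10}→1
  6 left: {5,6,7,8,9,10}→2
  7 left: {4,5,6,7,8,9,10}→2
  8 left: {2,4,5,6,7,8,9,10}→2  {3,4,5,6,7,8,9,10}→2
  9 left: {1,2,4,5,6,7,8,9,10}→2  {2,3,4,5,6,7,8,9,10}→4
  placing 0:d first → 6 extensions
  placing 3:a first → 2 extensions
total linear extensions = 8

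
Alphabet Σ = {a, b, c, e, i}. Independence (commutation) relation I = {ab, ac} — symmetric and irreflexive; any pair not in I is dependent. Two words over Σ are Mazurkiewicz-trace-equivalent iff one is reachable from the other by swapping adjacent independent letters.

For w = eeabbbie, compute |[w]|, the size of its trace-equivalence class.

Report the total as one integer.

piece 0:e — minimal
piece 1:e rests on {0:e}
piece 2:a rests on {1:e}
piece 3:b rests on {1:e}
piece 4:b rests on {3:b}
piece 5:b rests on {4:b}
piece 6:i rests on {2:a, 5:b}
piece 7:e rests on {6:i}
minimal pieces: {0:e}
ways to finish when only these pieces remain (= sum over removing one remaining piece with nothing left below it):
  1 left: {7}→1
  2 left: {6,7}→1
  3 left: {2,6,7}→1  {5,6,7}→1
  4 left: {2,5,6,7}→2  {4,5,6,7}→1
  5 left: {2,4,5,6,7}→3  {3,4,5,6,7}→1
  6 left: {2,3,4,5,6,7}→4
  placing 0:e first → 4 extensions

4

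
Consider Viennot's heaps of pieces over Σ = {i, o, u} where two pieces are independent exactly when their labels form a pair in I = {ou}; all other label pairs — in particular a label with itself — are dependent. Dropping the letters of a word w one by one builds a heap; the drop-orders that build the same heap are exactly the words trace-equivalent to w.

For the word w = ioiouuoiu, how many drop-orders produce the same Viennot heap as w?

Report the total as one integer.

piece 0:i — minimal
piece 1:o rests on {0:i}
piece 2:i rests on {1:o}
piece 3:o rests on {2:i}
piece 4:u rests on {2:i}
piece 5:u rests on {4:u}
piece 6:o rests on {3:o}
piece 7:i rests on {5:u, 6:o}
piece 8:u rests on {7:i}
minimal pieces: {0:i}
ways to finish when only these pieces remain (= sum over removing one remaining piece with nothing left below it):
  1 left: {8}→1
  2 left: {7,8}→1
  3 left: {5,7,8}→1  {6,7,8}→1
  4 left: {3,6,7,8}→1  {4,5,7,8}→1  {5,6,7,8}→2
  5 left: {3,5,6,7,8}→3  {4,5,6,7,8}→3
  6 left: {3,4,5,6,7,8}→6
  7 left: {2,3,4,5,6,7,8}→6
  placing 0:i first → 6 extensions

6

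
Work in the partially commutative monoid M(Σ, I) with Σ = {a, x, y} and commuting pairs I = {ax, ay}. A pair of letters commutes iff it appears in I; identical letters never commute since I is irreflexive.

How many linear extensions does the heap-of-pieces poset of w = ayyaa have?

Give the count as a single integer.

#0=a has no predecessor
#1=y has no predecessor
#2=y depends on [1:y]
#3=a depends on [0:a]
#4=a depends on [3:a]
sources: [0:a, 1:y]
N(rest) = Σ N(rest − s) over sources s of rest; N(one piece) = 1:
  size 1 → [2]=1  [4]=1
  size 2 → [1,2]=1  [2,4]=2  [3,4]=1
  size 3 → [0,3,4]=1  [1,2,4]=3  [2,3,4]=3
  first=0(a) contributes 6
  first=1(y) contributes 4
|[w]| = 10

10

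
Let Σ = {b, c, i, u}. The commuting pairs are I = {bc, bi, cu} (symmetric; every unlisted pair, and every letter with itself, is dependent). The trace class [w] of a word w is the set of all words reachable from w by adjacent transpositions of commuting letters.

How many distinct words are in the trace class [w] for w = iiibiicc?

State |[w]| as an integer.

8

0(i) covers ∅
1(i) covers 0:i
2(i) covers 1:i
3(b) covers ∅
4(i) covers 2:i
5(i) covers 4:i
6(c) covers 5:i
7(c) covers 6:c
floor of heap: 0:i, 3:b
completions by unplaced set U, small U first (add the entries for U minus each lowest piece of U):
  |U|=1: {3}:1  {7}:1
  |U|=2: {3,7}:2  {6,7}:1
  |U|=3: {3,6,7}:3  {5,6,7}:1
  |U|=4: {3,5,6,7}:4  {4,5,6,7}:1
  |U|=5: {2,4,5,6,7}:1  {3,4,5,6,7}:5
  |U|=6: {1,2,4,5,6,7}:1  {2,3,4,5,6,7}:6
  start at 0(i): 7
  start at 3(b): 1
sum over floor = 8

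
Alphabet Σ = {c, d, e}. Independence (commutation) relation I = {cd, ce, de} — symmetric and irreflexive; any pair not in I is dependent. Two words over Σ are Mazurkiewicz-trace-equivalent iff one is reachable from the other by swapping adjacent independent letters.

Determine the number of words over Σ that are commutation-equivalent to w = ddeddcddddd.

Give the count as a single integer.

110

#0=d has no predecessor
#1=d depends on [0:d]
#2=e has no predecessor
#3=d depends on [1:d]
#4=d depends on [3:d]
#5=c has no predecessor
#6=d depends on [4:d]
#7=d depends on [6:d]
#8=d depends on [7:d]
#9=d depends on [8:d]
#10=d depends on [9:d]
sources: [0:d, 2:e, 5:c]
N(rest) = Σ N(rest − s) over sources s of rest; N(one piece) = 1:
  size 1 → [2]=1  [5]=1  [10]=1
  size 2 → [2,5]=2  [2,10]=2  [5,10]=2  [9,10]=1
  size 3 → [2,5,10]=6  [2,9,10]=3  [5,9,10]=3  [8,9,10]=1
  size 4 → [2,5,9,10]=12  [2,8,9,10]=4  [5,8,9,10]=4  [7,8,9,10]=1
  size 5 → [2,5,8,9,10]=20  [2,7,8,9,10]=5  [5,7,8,9,10]=5  [6,7,8,9,10]=1
  size 6 → [2,5,7,8,9,10]=30  [2,6,7,8,9,10]=6  [4,6,7,8,9,10]=1  [5,6,7,8,9,10]=6
  size 7 → [2,4,6,7,8,9,10]=7  [2,5,6,7,8,9,10]=42  [3,4,6,7,8,9,10]=1  [4,5,6,7,8,9,10]=7
  size 8 → [1,3,4,6,7,8,9,10]=1  [2,3,4,6,7,8,9,10]=8  [2,4,5,6,7,8,9,10]=56  [3,4,5,6,7,8,9,10]=8
  size 9 → [0,1,3,4,6,7,8,9,10]=1  [1,2,3,4,6,7,8,9,10]=9  [1,3,4,5,6,7,8,9,10]=9  [2,3,4,5,6,7,8,9,10]=72
  first=0(d) contributes 90
  first=2(e) contributes 10
  first=5(c) contributes 10
|[w]| = 110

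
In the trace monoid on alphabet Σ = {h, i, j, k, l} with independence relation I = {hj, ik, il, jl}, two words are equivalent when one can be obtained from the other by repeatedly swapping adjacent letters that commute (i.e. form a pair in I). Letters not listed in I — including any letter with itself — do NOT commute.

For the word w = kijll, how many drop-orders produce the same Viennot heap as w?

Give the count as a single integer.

9

0(k) covers ∅
1(i) covers ∅
2(j) covers 0:k, 1:i
3(l) covers 0:k
4(l) covers 3:l
floor of heap: 0:k, 1:i
completions by unplaced set U, small U first (add the entries for U minus each lowest piece of U):
  |U|=1: {2}:1  {4}:1
  |U|=2: {1,2}:1  {2,4}:2  {3,4}:1
  |U|=3: {1,2,4}:3  {2,3,4}:3
  start at 0(k): 6
  start at 1(i): 3
sum over floor = 9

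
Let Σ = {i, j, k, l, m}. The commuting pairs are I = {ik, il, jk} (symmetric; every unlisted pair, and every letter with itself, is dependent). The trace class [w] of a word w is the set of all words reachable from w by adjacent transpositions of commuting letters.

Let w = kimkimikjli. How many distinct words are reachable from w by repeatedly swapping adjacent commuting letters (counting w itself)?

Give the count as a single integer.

#0=k has no predecessor
#1=i has no predecessor
#2=m depends on [0:k, 1:i]
#3=k depends on [2:m]
#4=i depends on [2:m]
#5=m depends on [3:k, 4:i]
#6=i depends on [5:m]
#7=k depends on [5:m]
#8=j depends on [6:i]
#9=l depends on [7:k, 8:j]
#10=i depends on [8:j]
sources: [0:k, 1:i]
N(rest) = Σ N(rest − s) over sources s of rest; N(one piece) = 1:
  size 1 → [9]=1  [10]=1
  size 2 → [7,9]=1  [9,10]=2
  size 3 → [7,9,10]=3  [8,9,10]=2
  size 4 → [6,8,9,10]=2  [7,8,9,10]=5
  size 5 → [6,7,8,9,10]=7
  size 6 → [5,6,7,8,9,10]=7
  size 7 → [3,5,6,7,8,9,10]=7  [4,5,6,7,8,9,10]=7
  size 8 → [3,4,5,6,7,8,9,10]=14
  size 9 → [2,3,4,5,6,7,8,9,10]=14
  first=0(k) contributes 14
  first=1(i) contributes 14
|[w]| = 28

28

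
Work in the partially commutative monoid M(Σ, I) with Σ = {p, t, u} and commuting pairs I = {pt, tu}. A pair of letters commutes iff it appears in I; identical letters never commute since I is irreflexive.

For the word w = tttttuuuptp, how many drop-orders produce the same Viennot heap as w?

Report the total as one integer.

462

drop 0:t onto floor
drop 1:t onto {0:t}
drop 2:t onto {1:t}
drop 3:t onto {2:t}
drop 4:t onto {3:t}
drop 5:u onto floor
drop 6:u onto {5:u}
drop 7:u onto {6:u}
drop 8:p onto {7:u}
drop 9:t onto {4:t}
drop 10:p onto {8:p}
ground layer = {0:t, 5:u}
drop-orders for the pieces not yet dropped (sum over which currently-grounded one goes next):
  1 to go: {9} 1  {10} 1
  2 to go: {4,9} 1  {8,10} 1  {9,10} 2
  3 to go: {3,4,9} 1  {4,9,10} 3  {7,8,10} 1  {8,9,10} 3
  4 to go: {2,3,4,9} 1  {3,4,9,10} 4  {4,8,9,10} 6  {6,7,8,10} 1  {7,8,9,10} 4
  5 to go: {1,2,3,4,9} 1  {2,3,4,9,10} 5  {3,4,8,9,10} 10  {4,7,8,9,10} 10  {5,6,7,8,10} 1  {6,7,8,9,10} 5
  6 to go: {0,1,2,3,4,9} 1  {1,2,3,4,9,10} 6  {2,3,4,8,9,10} 15  {3,4,7,8,9,10} 20  {4,6,7,8,9,10} 15  {5,6,7,8,9,10} 6
  7 to go: {0,1,2,3,4,9,10} 7  {1,2,3,4,8,9,10} 21  {2,3,4,7,8,9,10} 35  {3,4,6,7,8,9,10} 35  {4,5,6,7,8,9,10} 21
  8 to go: {0,1,2,3,4,8,9,10} 28  {1,2,3,4,7,8,9,10} 56  {2,3,4,6,7,8,9,10} 70  {3,4,5,6,7,8,9,10} 56
  9 to go: {0,1,2,3,4,7,8,9,10} 84  {1,2,3,4,6,7,8,9,10} 126  {2,3,4,5,6,7,8,9,10} 126
  if 0:t drops first: 252 orders
  if 5:u drops first: 210 orders
heap linearizations: 462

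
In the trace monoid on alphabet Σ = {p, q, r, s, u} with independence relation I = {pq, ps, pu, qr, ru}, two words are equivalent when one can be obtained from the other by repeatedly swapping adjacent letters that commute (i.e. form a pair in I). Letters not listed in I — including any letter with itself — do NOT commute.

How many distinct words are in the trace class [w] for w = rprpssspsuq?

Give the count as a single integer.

piece 0:r — minimal
piece 1:p rests on {0:r}
piece 2:r rests on {1:p}
piece 3:p rests on {2:r}
piece 4:s rests on {2:r}
piece 5:s rests on {4:s}
piece 6:s rests on {5:s}
piece 7:p rests on {3:p}
piece 8:s rests on {6:s}
piece 9:u rests on {8:s}
piece 10:q rests on {9:u}
minimal pieces: {0:r}
ways to finish when only these pieces remain (= sum over removing one remaining piece with nothing left below it):
  1 left: {7}→1  {10}→1
  2 left: {3,7}→1  {7,10}→2  {9,10}→1
  3 left: {3,7,10}→3  {7,9,10}→3  {8,9,10}→1
  4 left: {3,7,9,10}→6  {6,8,9,10}→1  {7,8,9,10}→4
  5 left: {3,7,8,9,10}→10  {5,6,8,9,10}→1  {6,7,8,9,10}→5
  6 left: {3,6,7,8,9,10}→15  {4,5,6,8,9,10}→1  {5,6,7,8,9,10}→6
  7 left: {3,5,6,7,8,9,10}→21  {4,5,6,7,8,9,10}→7
  8 left: {3,4,5,6,7,8,9,10}→28
  9 left: {2,3,4,5,6,7,8,9,10}→28
  placing 0:r first → 28 extensions

28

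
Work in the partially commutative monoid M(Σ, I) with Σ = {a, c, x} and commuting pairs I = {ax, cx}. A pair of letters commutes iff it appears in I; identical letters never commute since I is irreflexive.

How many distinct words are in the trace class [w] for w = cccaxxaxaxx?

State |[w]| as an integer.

drop 0:c onto floor
drop 1:c onto {0:c}
drop 2:c onto {1:c}
drop 3:a onto {2:c}
drop 4:x onto floor
drop 5:x onto {4:x}
drop 6:a onto {3:a}
drop 7:x onto {5:x}
drop 8:a onto {6:a}
drop 9:x onto {7:x}
drop 10:x onto {9:x}
ground layer = {0:c, 4:x}
drop-orders for the pieces not yet dropped (sum over which currently-grounded one goes next):
  1 to go: {8} 1  {10} 1
  2 to go: {6,8} 1  {8,10} 2  {9,10} 1
  3 to go: {3,6,8} 1  {6,8,10} 3  {7,9,10} 1  {8,9,10} 3
  4 to go: {2,3,6,8} 1  {3,6,8,10} 4  {5,7,9,10} 1  {6,8,9,10} 6  {7,8,9,10} 4
  5 to go: {1,2,3,6,8} 1  {2,3,6,8,10} 5  {3,6,8,9,10} 10  {4,5,7,9,10} 1  {5,7,8,9,10} 5  {6,7,8,9,10} 10
  6 to go: {0,1,2,3,6,8} 1  {1,2,3,6,8,10} 6  {2,3,6,8,9,10} 15  {3,6,7,8,9,10} 20  {4,5,7,8,9,10} 6  {5,6,7,8,9,10} 15
  7 to go: {0,1,2,3,6,8,10} 7  {1,2,3,6,8,9,10} 21  {2,3,6,7,8,9,10} 35  {3,5,6,7,8,9,10} 35  {4,5,6,7,8,9,10} 21
  8 to go: {0,1,2,3,6,8,9,10} 28  {1,2,3,6,7,8,9,10} 56  {2,3,5,6,7,8,9,10} 70  {3,4,5,6,7,8,9,10} 56
  9 to go: {0,1,2,3,6,7,8,9,10} 84  {1,2,3,5,6,7,8,9,10} 126  {2,3,4,5,6,7,8,9,10} 126
  if 0:c drops first: 252 orders
  if 4:x drops first: 210 orders
heap linearizations: 462

462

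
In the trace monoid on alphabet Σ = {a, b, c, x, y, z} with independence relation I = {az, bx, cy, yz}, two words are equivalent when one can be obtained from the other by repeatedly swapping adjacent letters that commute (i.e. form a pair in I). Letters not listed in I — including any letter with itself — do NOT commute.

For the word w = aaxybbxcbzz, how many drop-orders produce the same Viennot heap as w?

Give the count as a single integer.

3

0(a) covers ∅
1(a) covers 0:a
2(x) covers 1:a
3(y) covers 2:x
4(b) covers 3:y
5(b) covers 4:b
6(x) covers 3:y
7(c) covers 5:b, 6:x
8(b) covers 7:c
9(z) covers 8:b
10(z) covers 9:z
floor of heap: 0:a
completions by unplaced set U, small U first (add the entries for U minus each lowest piece of U):
  |U|=1: {10}:1
  |U|=2: {9,10}:1
  |U|=3: {8,9,10}:1
  |U|=4: {7,8,9,10}:1
  |U|=5: {5,7,8,9,10}:1  {6,7,8,9,10}:1
  |U|=6: {4,5,7,8,9,10}:1  {5,6,7,8,9,10}:2
  |U|=7: {4,5,6,7,8,9,10}:3
  |U|=8: {3,4,5,6,7,8,9,10}:3
  |U|=9: {2,3,4,5,6,7,8,9,10}:3
  start at 0(a): 3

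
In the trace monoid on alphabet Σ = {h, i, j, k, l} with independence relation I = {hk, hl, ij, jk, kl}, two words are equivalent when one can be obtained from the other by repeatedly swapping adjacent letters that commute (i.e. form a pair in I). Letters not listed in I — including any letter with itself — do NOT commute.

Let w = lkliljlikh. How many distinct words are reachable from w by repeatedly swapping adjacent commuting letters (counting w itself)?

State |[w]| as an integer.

6

drop 0:l onto floor
drop 1:k onto floor
drop 2:l onto {0:l}
drop 3:i onto {1:k, 2:l}
drop 4:l onto {3:i}
drop 5:j onto {4:l}
drop 6:l onto {5:j}
drop 7:i onto {6:l}
drop 8:k onto {7:i}
drop 9:h onto {7:i}
ground layer = {0:l, 1:k}
drop-orders for the pieces not yet dropped (sum over which currently-grounded one goes next):
  1 to go: {8} 1  {9} 1
  2 to go: {8,9} 2
  3 to go: {7,8,9} 2
  4 to go: {6,7,8,9} 2
  5 to go: {5,6,7,8,9} 2
  6 to go: {4,5,6,7,8,9} 2
  7 to go: {3,4,5,6,7,8,9} 2
  8 to go: {1,3,4,5,6,7,8,9} 2  {2,3,4,5,6,7,8,9} 2
  if 0:l drops first: 4 orders
  if 1:k drops first: 2 orders
heap linearizations: 6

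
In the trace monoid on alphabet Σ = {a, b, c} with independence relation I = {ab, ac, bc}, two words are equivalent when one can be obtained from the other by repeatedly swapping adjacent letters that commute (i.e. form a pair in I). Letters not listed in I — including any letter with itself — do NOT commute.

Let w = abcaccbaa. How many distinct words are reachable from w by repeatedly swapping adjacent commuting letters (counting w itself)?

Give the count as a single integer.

1260

0(a) covers ∅
1(b) covers ∅
2(c) covers ∅
3(a) covers 0:a
4(c) covers 2:c
5(c) covers 4:c
6(b) covers 1:b
7(a) covers 3:a
8(a) covers 7:a
floor of heap: 0:a, 1:b, 2:c
completions by unplaced set U, small U first (add the entries for U minus each lowest piece of U):
  |U|=1: {5}:1  {6}:1  {8}:1
  |U|=2: {1,6}:1  {4,5}:1  {5,6}:2  {5,8}:2  {6,8}:2  {7,8}:1
  |U|=3: {1,5,6}:3  {1,6,8}:3  {2,4,5}:1  {3,7,8}:1  {4,5,6}:3  {4,5,8}:3  {5,6,8}:6  {5,7,8}:3  {6,7,8}:3
  |U|=4: {0,3,7,8}:1  {1,4,5,6}:6  {1,5,6,8}:12  {1,6,7,8}:6  {2,4,5,6}:4  {2,4,5,8}:4  {3,5,7,8}:4  {3,6,7,8}:4  {4,5,6,8}:12  {4,5,7,8}:6  {5,6,7,8}:12
  |U|=5: {0,3,5,7,8}:5  {0,3,6,7,8}:5  {1,2,4,5,6}:10  {1,3,6,7,8}:10  {1,4,5,6,8}:30  {1,5,6,7,8}:30  {2,4,5,6,8}:20  {2,4,5,7,8}:10  {3,4,5,7,8}:10  {3,5,6,7,8}:20  {4,5,6,7,8}:30
  |U|=6: {0,1,3,6,7,8}:15  {0,3,4,5,7,8}:15  {0,3,5,6,7,8}:30  {1,2,4,5,6,8}:60  {1,3,5,6,7,8}:60  {1,4,5,6,7,8}:90  {2,3,4,5,7,8}:20  {2,4,5,6,7,8}:60  {3,4,5,6,7,8}:60
  |U|=7: {0,1,3,5,6,7,8}:105  {0,2,3,4,5,7,8}:35  {0,3,4,5,6,7,8}:105  {1,2,4,5,6,7,8}:210  {1,3,4,5,6,7,8}:210  {2,3,4,5,6,7,8}:140
  start at 0(a): 560
  start at 1(b): 280
  start at 2(c): 420
sum over floor = 1260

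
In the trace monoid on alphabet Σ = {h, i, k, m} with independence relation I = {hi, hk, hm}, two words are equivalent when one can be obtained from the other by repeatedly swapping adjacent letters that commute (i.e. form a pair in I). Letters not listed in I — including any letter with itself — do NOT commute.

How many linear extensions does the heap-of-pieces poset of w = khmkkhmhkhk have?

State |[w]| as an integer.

330

#0=k has no predecessor
#1=h has no predecessor
#2=m depends on [0:k]
#3=k depends on [2:m]
#4=k depends on [3:k]
#5=h depends on [1:h]
#6=m depends on [4:k]
#7=h depends on [5:h]
#8=k depends on [6:m]
#9=h depends on [7:h]
#10=k depends on [8:k]
sources: [0:k, 1:h]
N(rest) = Σ N(rest − s) over sources s of rest; N(one piece) = 1:
  size 1 → [9]=1  [10]=1
  size 2 → [7,9]=1  [8,10]=1  [9,10]=2
  size 3 → [5,7,9]=1  [6,8,10]=1  [7,9,10]=3  [8,9,10]=3
  size 4 → [1,5,7,9]=1  [4,6,8,10]=1  [5,7,9,10]=4  [6,8,9,10]=4  [7,8,9,10]=6
  size 5 → [1,5,7,9,10]=5  [3,4,6,8,10]=1  [4,6,8,9,10]=5  [5,7,8,9,10]=10  [6,7,8,9,10]=10
  size 6 → [1,5,7,8,9,10]=15  [2,3,4,6,8,10]=1  [3,4,6,8,9,10]=6  [4,6,7,8,9,10]=15  [5,6,7,8,9,10]=20
  size 7 → [0,2,3,4,6,8,10]=1  [1,5,6,7,8,9,10]=35  [2,3,4,6,8,9,10]=7  [3,4,6,7,8,9,10]=21  [4,5,6,7,8,9,10]=35
  size 8 → [0,2,3,4,6,8,9,10]=8  [1,4,5,6,7,8,9,10]=70  [2,3,4,6,7,8,9,10]=28  [3,4,5,6,7,8,9,10]=56
  size 9 → [0,2,3,4,6,7,8,9,10]=36  [1,3,4,5,6,7,8,9,10]=126  [2,3,4,5,6,7,8,9,10]=84
  first=0(k) contributes 210
  first=1(h) contributes 120
|[w]| = 330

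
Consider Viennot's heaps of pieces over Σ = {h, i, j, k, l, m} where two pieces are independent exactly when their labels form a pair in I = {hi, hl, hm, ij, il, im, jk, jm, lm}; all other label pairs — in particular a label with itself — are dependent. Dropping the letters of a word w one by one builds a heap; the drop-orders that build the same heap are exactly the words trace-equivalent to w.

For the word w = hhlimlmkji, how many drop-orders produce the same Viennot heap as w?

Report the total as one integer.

2268

#0=h has no predecessor
#1=h depends on [0:h]
#2=l has no predecessor
#3=i has no predecessor
#4=m has no predecessor
#5=l depends on [2:l]
#6=m depends on [4:m]
#7=k depends on [1:h, 3:i, 5:l, 6:m]
#8=j depends on [1:h, 5:l]
#9=i depends on [7:k]
sources: [0:h, 2:l, 3:i, 4:m]
N(rest) = Σ N(rest − s) over sources s of rest; N(one piece) = 1:
  size 1 → [8]=1  [9]=1
  size 2 → [7,9]=1  [8,9]=2
  size 3 → [3,7,9]=1  [6,7,9]=1  [7,8,9]=3
  size 4 → [1,7,8,9]=3  [3,6,7,9]=2  [3,7,8,9]=4  [4,6,7,9]=1  [5,7,8,9]=3  [6,7,8,9]=4
  size 5 → [0,1,7,8,9]=3  [1,3,7,8,9]=7  [1,5,7,8,9]=6  [1,6,7,8,9]=7  [2,5,7,8,9]=3  [3,4,6,7,9]=3  [3,5,7,8,9]=7  [3,6,7,8,9]=10  [4,6,7,8,9]=5  [5,6,7,8,9]=7
  size 6 → [0,1,3,7,8,9]=10  [0,1,5,7,8,9]=9  [0,1,6,7,8,9]=10  [1,2,5,7,8,9]=9  [1,3,5,7,8,9]=20  [1,3,6,7,8,9]=24  [1,4,6,7,8,9]=12  [1,5,6,7,8,9]=20  [2,3,5,7,8,9]=10  [2,5,6,7,8,9]=10  [3,4,6,7,8,9]=18  [3,5,6,7,8,9]=24  [4,5,6,7,8,9]=12
  size 7 → [0,1,2,5,7,8,9]=18  [0,1,3,5,7,8,9]=39  [0,1,3,6,7,8,9]=44  [0,1,4,6,7,8,9]=22  [0,1,5,6,7,8,9]=39  [1,2,3,5,7,8,9]=39  [1,2,5,6,7,8,9]=39  [1,3,4,6,7,8,9]=54  [1,3,5,6,7,8,9]=88  [1,4,5,6,7,8,9]=44  [2,3,5,6,7,8,9]=44  [2,4,5,6,7,8,9]=22  [3,4,5,6,7,8,9]=54
  size 8 → [0,1,2,3,5,7,8,9]=96  [0,1,2,5,6,7,8,9]=96  [0,1,3,4,6,7,8,9]=120  [0,1,3,5,6,7,8,9]=210  [0,1,4,5,6,7,8,9]=105  [1,2,3,5,6,7,8,9]=210  [1,2,4,5,6,7,8,9]=105  [1,3,4,5,6,7,8,9]=240  [2,3,4,5,6,7,8,9]=120
  first=0(h) contributes 675
  first=2(l) contributes 675
  first=3(i) contributes 306
  first=4(m) contributes 612
|[w]| = 2268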